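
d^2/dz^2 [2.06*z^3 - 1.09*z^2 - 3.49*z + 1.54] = 12.36*z - 2.18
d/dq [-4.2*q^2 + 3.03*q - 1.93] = 3.03 - 8.4*q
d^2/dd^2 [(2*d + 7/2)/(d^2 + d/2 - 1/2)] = 2*((4*d + 1)^2*(4*d + 7) - 6*(4*d + 3)*(2*d^2 + d - 1))/(2*d^2 + d - 1)^3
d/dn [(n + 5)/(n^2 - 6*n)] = (-n^2 - 10*n + 30)/(n^2*(n^2 - 12*n + 36))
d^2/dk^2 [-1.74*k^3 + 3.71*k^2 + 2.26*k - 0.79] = 7.42 - 10.44*k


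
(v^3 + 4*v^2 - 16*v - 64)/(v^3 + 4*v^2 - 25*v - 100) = (v^2 - 16)/(v^2 - 25)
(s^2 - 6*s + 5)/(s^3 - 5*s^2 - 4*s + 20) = (s - 1)/(s^2 - 4)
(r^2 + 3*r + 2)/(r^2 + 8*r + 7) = (r + 2)/(r + 7)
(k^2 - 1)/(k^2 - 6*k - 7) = (k - 1)/(k - 7)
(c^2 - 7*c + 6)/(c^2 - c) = (c - 6)/c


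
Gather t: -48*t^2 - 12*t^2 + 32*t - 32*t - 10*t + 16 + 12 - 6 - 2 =-60*t^2 - 10*t + 20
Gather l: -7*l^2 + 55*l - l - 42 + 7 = -7*l^2 + 54*l - 35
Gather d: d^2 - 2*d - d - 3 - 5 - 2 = d^2 - 3*d - 10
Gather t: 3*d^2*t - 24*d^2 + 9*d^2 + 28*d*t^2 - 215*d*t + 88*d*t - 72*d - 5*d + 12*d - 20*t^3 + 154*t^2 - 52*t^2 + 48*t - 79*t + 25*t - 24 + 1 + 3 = -15*d^2 - 65*d - 20*t^3 + t^2*(28*d + 102) + t*(3*d^2 - 127*d - 6) - 20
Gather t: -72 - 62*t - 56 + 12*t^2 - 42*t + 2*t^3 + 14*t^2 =2*t^3 + 26*t^2 - 104*t - 128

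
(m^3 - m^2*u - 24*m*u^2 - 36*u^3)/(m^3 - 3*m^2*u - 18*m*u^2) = (m + 2*u)/m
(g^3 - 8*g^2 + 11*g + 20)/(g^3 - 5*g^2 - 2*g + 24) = (g^2 - 4*g - 5)/(g^2 - g - 6)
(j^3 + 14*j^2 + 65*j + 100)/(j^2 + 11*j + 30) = (j^2 + 9*j + 20)/(j + 6)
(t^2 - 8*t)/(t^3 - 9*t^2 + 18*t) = (t - 8)/(t^2 - 9*t + 18)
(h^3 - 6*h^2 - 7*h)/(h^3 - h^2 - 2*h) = (h - 7)/(h - 2)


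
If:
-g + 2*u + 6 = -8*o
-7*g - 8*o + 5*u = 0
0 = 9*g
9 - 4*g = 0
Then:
No Solution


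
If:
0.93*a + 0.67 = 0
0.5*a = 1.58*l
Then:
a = -0.72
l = -0.23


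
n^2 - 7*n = n*(n - 7)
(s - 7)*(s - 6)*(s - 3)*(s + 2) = s^4 - 14*s^3 + 49*s^2 + 36*s - 252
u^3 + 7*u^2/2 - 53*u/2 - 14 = (u - 4)*(u + 1/2)*(u + 7)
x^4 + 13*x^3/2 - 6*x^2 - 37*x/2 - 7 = (x - 2)*(x + 1/2)*(x + 1)*(x + 7)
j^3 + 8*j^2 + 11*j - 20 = (j - 1)*(j + 4)*(j + 5)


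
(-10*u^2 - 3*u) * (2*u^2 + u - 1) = -20*u^4 - 16*u^3 + 7*u^2 + 3*u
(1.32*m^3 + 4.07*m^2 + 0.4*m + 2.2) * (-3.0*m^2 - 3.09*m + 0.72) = -3.96*m^5 - 16.2888*m^4 - 12.8259*m^3 - 4.9056*m^2 - 6.51*m + 1.584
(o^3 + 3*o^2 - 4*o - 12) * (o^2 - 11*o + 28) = o^5 - 8*o^4 - 9*o^3 + 116*o^2 + 20*o - 336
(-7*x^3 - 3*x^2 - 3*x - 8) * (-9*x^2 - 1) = 63*x^5 + 27*x^4 + 34*x^3 + 75*x^2 + 3*x + 8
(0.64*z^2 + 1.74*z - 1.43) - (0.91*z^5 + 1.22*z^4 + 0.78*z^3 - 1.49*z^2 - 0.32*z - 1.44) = -0.91*z^5 - 1.22*z^4 - 0.78*z^3 + 2.13*z^2 + 2.06*z + 0.01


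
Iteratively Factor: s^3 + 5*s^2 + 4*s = (s)*(s^2 + 5*s + 4) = s*(s + 1)*(s + 4)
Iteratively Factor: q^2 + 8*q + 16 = (q + 4)*(q + 4)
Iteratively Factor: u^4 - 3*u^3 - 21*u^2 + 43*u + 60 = (u - 5)*(u^3 + 2*u^2 - 11*u - 12) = (u - 5)*(u + 4)*(u^2 - 2*u - 3) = (u - 5)*(u - 3)*(u + 4)*(u + 1)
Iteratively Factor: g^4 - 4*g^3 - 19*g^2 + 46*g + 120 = (g - 5)*(g^3 + g^2 - 14*g - 24) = (g - 5)*(g + 3)*(g^2 - 2*g - 8) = (g - 5)*(g - 4)*(g + 3)*(g + 2)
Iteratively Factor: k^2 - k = (k - 1)*(k)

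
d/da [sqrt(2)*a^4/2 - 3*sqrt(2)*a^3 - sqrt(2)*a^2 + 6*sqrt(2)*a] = sqrt(2)*(2*a^3 - 9*a^2 - 2*a + 6)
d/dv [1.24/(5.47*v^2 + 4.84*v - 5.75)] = (-13.5656*v - 6.0016)/(5.47*v^2 + 4.84*v - 5.75)^2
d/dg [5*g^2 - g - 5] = 10*g - 1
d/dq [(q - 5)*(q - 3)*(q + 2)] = 3*q^2 - 12*q - 1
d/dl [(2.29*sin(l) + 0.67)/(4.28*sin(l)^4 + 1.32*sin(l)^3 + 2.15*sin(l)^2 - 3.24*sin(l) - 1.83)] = -(29.4036*sin(l)^4 + 17.516*sin(l)^3 + 7.5767*sin(l)^2 + 2.881*sin(l) + 2.0199)*cos(l)/(4.28*sin(l)^4 + 1.32*sin(l)^3 + 2.15*sin(l)^2 - 3.24*sin(l) - 1.83)^2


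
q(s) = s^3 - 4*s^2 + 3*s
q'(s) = 3*s^2 - 8*s + 3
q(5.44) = 58.93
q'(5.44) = 48.26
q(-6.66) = -492.81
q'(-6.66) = 189.35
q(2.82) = -0.92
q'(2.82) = 4.30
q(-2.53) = -49.39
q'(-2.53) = 42.44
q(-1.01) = -8.14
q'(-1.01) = 14.14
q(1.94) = -1.93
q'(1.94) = -1.23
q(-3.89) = -131.06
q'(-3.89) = 79.52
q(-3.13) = -79.24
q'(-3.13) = 57.43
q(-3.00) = -72.00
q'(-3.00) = 54.00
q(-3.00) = -72.00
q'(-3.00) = 54.00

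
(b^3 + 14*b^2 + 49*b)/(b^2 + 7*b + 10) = b*(b^2 + 14*b + 49)/(b^2 + 7*b + 10)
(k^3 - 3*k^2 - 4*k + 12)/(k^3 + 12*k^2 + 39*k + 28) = (k^3 - 3*k^2 - 4*k + 12)/(k^3 + 12*k^2 + 39*k + 28)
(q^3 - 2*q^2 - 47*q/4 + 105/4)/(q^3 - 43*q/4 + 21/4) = (2*q - 5)/(2*q - 1)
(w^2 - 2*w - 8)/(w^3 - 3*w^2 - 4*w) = (w + 2)/(w*(w + 1))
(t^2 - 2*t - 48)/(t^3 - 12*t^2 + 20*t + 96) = (t + 6)/(t^2 - 4*t - 12)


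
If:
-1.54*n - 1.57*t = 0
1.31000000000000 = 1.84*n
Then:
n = 0.71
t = -0.70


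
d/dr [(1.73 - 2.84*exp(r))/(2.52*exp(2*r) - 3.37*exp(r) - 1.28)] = (7.1568*exp(2*r) - 8.7192*exp(r) + 9.4653)*exp(r)/(6.3504*exp(4*r) - 16.9848*exp(3*r) + 4.9057*exp(2*r) + 8.6272*exp(r) + 1.6384)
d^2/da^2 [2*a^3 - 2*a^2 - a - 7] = 12*a - 4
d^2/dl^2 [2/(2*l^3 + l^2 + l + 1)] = 4*(-(6*l + 1)*(2*l^3 + l^2 + l + 1) + (6*l^2 + 2*l + 1)^2)/(2*l^3 + l^2 + l + 1)^3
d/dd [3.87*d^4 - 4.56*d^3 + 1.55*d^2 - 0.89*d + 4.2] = 15.48*d^3 - 13.68*d^2 + 3.1*d - 0.89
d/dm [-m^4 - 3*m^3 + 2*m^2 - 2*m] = -4*m^3 - 9*m^2 + 4*m - 2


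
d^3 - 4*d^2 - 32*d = d*(d - 8)*(d + 4)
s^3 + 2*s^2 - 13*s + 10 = (s - 2)*(s - 1)*(s + 5)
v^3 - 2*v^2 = v^2*(v - 2)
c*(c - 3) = c^2 - 3*c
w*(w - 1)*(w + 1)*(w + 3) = w^4 + 3*w^3 - w^2 - 3*w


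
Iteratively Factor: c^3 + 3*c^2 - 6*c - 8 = (c + 1)*(c^2 + 2*c - 8) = (c - 2)*(c + 1)*(c + 4)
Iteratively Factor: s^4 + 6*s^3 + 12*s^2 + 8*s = (s + 2)*(s^3 + 4*s^2 + 4*s) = s*(s + 2)*(s^2 + 4*s + 4) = s*(s + 2)^2*(s + 2)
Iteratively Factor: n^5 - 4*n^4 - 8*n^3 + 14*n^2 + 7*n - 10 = (n + 2)*(n^4 - 6*n^3 + 4*n^2 + 6*n - 5) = (n - 1)*(n + 2)*(n^3 - 5*n^2 - n + 5) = (n - 1)*(n + 1)*(n + 2)*(n^2 - 6*n + 5) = (n - 5)*(n - 1)*(n + 1)*(n + 2)*(n - 1)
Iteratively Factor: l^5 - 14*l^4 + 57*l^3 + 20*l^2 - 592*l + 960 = (l + 3)*(l^4 - 17*l^3 + 108*l^2 - 304*l + 320) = (l - 4)*(l + 3)*(l^3 - 13*l^2 + 56*l - 80) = (l - 5)*(l - 4)*(l + 3)*(l^2 - 8*l + 16) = (l - 5)*(l - 4)^2*(l + 3)*(l - 4)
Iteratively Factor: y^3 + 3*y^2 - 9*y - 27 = (y - 3)*(y^2 + 6*y + 9) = (y - 3)*(y + 3)*(y + 3)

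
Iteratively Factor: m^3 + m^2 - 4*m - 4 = (m - 2)*(m^2 + 3*m + 2) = (m - 2)*(m + 2)*(m + 1)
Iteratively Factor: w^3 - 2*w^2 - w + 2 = (w - 1)*(w^2 - w - 2) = (w - 2)*(w - 1)*(w + 1)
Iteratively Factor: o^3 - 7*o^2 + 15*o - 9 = (o - 1)*(o^2 - 6*o + 9) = (o - 3)*(o - 1)*(o - 3)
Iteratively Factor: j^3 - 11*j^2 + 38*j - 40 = (j - 5)*(j^2 - 6*j + 8) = (j - 5)*(j - 4)*(j - 2)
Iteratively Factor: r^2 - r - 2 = (r - 2)*(r + 1)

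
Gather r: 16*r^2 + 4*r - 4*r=16*r^2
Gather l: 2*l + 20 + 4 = 2*l + 24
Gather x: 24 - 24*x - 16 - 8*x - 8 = -32*x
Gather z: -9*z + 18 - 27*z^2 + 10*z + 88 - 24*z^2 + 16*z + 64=-51*z^2 + 17*z + 170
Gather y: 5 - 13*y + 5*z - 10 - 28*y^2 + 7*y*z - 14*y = -28*y^2 + y*(7*z - 27) + 5*z - 5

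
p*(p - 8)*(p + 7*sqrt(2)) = p^3 - 8*p^2 + 7*sqrt(2)*p^2 - 56*sqrt(2)*p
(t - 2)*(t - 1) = t^2 - 3*t + 2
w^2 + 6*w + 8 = (w + 2)*(w + 4)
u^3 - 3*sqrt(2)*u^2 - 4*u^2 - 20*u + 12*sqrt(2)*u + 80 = (u - 4)*(u - 5*sqrt(2))*(u + 2*sqrt(2))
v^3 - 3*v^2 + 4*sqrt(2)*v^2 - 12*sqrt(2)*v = v*(v - 3)*(v + 4*sqrt(2))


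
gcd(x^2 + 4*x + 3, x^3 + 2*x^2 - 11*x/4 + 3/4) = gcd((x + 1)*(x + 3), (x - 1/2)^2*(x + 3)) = x + 3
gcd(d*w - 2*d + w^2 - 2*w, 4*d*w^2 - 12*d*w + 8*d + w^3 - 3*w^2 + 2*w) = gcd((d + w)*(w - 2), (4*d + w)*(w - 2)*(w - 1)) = w - 2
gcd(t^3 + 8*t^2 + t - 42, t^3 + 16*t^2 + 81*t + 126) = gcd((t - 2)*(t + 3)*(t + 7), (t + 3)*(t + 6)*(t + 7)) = t^2 + 10*t + 21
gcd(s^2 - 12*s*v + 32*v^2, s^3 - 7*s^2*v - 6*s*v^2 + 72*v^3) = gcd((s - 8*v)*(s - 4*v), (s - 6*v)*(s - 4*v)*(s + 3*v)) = s - 4*v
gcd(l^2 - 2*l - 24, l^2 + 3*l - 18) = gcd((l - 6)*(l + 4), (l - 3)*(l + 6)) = 1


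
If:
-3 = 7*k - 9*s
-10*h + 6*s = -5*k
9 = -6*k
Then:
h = -5/4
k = -3/2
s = -5/6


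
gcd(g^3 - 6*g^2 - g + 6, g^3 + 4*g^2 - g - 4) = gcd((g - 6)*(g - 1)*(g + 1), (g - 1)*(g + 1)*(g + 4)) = g^2 - 1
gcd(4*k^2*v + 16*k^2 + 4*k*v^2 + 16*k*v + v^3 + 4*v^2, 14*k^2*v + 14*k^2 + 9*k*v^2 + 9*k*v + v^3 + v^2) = 2*k + v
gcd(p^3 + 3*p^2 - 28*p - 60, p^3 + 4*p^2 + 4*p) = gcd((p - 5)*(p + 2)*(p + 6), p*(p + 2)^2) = p + 2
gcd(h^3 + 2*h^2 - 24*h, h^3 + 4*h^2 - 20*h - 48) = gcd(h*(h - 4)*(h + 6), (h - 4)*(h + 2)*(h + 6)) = h^2 + 2*h - 24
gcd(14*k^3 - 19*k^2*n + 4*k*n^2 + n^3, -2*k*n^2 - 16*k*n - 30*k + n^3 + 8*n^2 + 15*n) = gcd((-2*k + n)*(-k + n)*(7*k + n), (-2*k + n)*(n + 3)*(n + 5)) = 2*k - n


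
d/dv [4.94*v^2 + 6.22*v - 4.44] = 9.88*v + 6.22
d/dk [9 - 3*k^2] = -6*k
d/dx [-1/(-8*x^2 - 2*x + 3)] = 2*(-8*x - 1)/(8*x^2 + 2*x - 3)^2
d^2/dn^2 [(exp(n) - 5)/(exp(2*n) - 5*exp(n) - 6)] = (exp(4*n) - 15*exp(3*n) + 111*exp(2*n) - 275*exp(n) + 186)*exp(n)/(exp(6*n) - 15*exp(5*n) + 57*exp(4*n) + 55*exp(3*n) - 342*exp(2*n) - 540*exp(n) - 216)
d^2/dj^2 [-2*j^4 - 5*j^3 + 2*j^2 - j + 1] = -24*j^2 - 30*j + 4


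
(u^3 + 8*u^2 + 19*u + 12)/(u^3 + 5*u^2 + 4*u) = (u + 3)/u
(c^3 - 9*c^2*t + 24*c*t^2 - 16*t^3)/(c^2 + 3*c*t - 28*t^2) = (c^2 - 5*c*t + 4*t^2)/(c + 7*t)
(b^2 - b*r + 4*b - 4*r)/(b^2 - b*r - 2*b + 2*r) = (b + 4)/(b - 2)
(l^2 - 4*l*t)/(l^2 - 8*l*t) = (l - 4*t)/(l - 8*t)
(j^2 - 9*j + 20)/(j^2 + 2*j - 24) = (j - 5)/(j + 6)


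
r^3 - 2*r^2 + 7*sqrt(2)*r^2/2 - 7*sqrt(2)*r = r*(r - 2)*(r + 7*sqrt(2)/2)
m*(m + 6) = m^2 + 6*m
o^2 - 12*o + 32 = (o - 8)*(o - 4)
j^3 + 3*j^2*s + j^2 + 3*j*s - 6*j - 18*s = (j - 2)*(j + 3)*(j + 3*s)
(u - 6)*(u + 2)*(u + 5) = u^3 + u^2 - 32*u - 60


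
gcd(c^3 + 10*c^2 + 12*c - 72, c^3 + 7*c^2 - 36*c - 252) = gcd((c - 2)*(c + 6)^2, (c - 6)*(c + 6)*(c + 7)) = c + 6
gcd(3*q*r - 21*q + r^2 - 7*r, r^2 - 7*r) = r - 7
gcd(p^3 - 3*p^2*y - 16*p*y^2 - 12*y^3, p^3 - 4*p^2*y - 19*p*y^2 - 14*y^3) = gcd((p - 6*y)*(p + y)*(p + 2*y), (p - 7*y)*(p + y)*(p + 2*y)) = p^2 + 3*p*y + 2*y^2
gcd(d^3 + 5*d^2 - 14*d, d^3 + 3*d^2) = d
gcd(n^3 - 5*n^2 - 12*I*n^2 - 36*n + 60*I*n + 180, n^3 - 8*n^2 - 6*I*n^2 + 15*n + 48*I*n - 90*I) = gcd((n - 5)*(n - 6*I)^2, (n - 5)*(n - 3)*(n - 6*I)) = n^2 + n*(-5 - 6*I) + 30*I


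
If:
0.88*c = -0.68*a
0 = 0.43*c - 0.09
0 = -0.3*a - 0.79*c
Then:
No Solution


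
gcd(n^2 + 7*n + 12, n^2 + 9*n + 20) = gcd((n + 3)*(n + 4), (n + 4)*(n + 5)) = n + 4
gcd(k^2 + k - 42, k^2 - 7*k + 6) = k - 6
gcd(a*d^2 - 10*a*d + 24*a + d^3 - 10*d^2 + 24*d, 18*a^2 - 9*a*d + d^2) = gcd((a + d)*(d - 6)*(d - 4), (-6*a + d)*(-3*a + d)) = 1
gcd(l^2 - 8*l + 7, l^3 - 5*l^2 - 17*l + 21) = l^2 - 8*l + 7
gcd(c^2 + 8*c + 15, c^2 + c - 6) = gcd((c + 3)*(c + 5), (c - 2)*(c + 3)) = c + 3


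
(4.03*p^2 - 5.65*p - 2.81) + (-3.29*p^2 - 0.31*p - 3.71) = 0.74*p^2 - 5.96*p - 6.52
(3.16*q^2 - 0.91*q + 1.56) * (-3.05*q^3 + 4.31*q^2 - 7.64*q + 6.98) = -9.638*q^5 + 16.3951*q^4 - 32.8225*q^3 + 35.7328*q^2 - 18.2702*q + 10.8888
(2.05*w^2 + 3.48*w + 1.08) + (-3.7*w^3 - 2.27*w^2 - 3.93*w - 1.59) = -3.7*w^3 - 0.22*w^2 - 0.45*w - 0.51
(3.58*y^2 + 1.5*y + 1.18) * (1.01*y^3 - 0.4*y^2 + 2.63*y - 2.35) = 3.6158*y^5 + 0.083*y^4 + 10.0072*y^3 - 4.94*y^2 - 0.421600000000001*y - 2.773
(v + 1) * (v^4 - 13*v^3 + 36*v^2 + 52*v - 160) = v^5 - 12*v^4 + 23*v^3 + 88*v^2 - 108*v - 160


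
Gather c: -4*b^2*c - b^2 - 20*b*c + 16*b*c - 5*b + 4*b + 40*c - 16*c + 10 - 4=-b^2 - b + c*(-4*b^2 - 4*b + 24) + 6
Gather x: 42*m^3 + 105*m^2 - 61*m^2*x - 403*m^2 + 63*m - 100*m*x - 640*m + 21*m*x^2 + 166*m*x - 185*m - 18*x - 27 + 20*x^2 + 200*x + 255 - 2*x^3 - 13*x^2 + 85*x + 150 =42*m^3 - 298*m^2 - 762*m - 2*x^3 + x^2*(21*m + 7) + x*(-61*m^2 + 66*m + 267) + 378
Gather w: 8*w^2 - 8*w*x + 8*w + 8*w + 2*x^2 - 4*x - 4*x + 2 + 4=8*w^2 + w*(16 - 8*x) + 2*x^2 - 8*x + 6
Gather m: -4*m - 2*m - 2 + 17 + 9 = 24 - 6*m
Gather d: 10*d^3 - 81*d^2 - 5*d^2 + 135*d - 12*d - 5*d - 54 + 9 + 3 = 10*d^3 - 86*d^2 + 118*d - 42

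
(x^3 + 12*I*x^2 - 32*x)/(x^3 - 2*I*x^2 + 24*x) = (x + 8*I)/(x - 6*I)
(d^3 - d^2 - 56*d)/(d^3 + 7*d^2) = (d - 8)/d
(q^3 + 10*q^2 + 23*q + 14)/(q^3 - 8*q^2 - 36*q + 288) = (q^3 + 10*q^2 + 23*q + 14)/(q^3 - 8*q^2 - 36*q + 288)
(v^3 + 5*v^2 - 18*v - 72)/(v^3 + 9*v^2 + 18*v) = (v - 4)/v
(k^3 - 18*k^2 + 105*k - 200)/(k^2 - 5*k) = k - 13 + 40/k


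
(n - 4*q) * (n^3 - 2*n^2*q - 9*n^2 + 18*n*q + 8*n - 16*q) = n^4 - 6*n^3*q - 9*n^3 + 8*n^2*q^2 + 54*n^2*q + 8*n^2 - 72*n*q^2 - 48*n*q + 64*q^2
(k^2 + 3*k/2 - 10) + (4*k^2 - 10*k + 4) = 5*k^2 - 17*k/2 - 6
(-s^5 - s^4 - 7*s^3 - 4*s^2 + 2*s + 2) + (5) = -s^5 - s^4 - 7*s^3 - 4*s^2 + 2*s + 7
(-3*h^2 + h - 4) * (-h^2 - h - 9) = 3*h^4 + 2*h^3 + 30*h^2 - 5*h + 36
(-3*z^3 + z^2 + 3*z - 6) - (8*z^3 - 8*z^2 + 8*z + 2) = -11*z^3 + 9*z^2 - 5*z - 8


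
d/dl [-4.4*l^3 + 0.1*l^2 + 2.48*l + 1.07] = -13.2*l^2 + 0.2*l + 2.48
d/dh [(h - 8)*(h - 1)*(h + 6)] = 3*h^2 - 6*h - 46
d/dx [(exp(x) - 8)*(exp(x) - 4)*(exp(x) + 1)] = (3*exp(2*x) - 22*exp(x) + 20)*exp(x)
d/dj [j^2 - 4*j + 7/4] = 2*j - 4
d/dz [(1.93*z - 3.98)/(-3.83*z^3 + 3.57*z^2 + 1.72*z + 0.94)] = (14.7838*z^3 - 52.6203*z^2 + 28.4172*z + 8.6598)/(14.6689*z^6 - 27.3462*z^5 - 0.430300000000001*z^4 + 5.0804*z^3 + 9.67*z^2 + 3.2336*z + 0.8836)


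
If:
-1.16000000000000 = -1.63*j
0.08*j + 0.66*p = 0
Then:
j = 0.71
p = -0.09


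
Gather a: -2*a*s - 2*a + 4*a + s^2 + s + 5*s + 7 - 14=a*(2 - 2*s) + s^2 + 6*s - 7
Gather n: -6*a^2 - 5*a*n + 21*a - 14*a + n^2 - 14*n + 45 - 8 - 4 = -6*a^2 + 7*a + n^2 + n*(-5*a - 14) + 33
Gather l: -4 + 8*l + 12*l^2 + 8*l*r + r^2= 12*l^2 + l*(8*r + 8) + r^2 - 4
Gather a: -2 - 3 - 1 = -6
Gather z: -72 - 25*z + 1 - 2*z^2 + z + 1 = -2*z^2 - 24*z - 70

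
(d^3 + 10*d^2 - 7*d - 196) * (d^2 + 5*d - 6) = d^5 + 15*d^4 + 37*d^3 - 291*d^2 - 938*d + 1176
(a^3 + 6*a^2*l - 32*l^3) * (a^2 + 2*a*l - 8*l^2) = a^5 + 8*a^4*l + 4*a^3*l^2 - 80*a^2*l^3 - 64*a*l^4 + 256*l^5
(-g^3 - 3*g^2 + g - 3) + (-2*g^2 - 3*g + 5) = -g^3 - 5*g^2 - 2*g + 2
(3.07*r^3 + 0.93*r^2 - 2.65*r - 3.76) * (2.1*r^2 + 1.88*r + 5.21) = 6.447*r^5 + 7.7246*r^4 + 12.1781*r^3 - 8.0327*r^2 - 20.8753*r - 19.5896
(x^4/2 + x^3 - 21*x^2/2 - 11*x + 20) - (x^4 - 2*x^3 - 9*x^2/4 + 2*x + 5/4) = -x^4/2 + 3*x^3 - 33*x^2/4 - 13*x + 75/4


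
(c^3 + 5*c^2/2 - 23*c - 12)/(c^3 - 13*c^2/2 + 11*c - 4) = (2*c^2 + 13*c + 6)/(2*c^2 - 5*c + 2)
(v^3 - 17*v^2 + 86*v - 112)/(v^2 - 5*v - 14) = (v^2 - 10*v + 16)/(v + 2)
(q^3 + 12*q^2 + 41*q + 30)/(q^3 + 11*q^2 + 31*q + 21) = (q^2 + 11*q + 30)/(q^2 + 10*q + 21)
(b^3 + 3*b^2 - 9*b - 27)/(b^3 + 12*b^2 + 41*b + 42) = (b^2 - 9)/(b^2 + 9*b + 14)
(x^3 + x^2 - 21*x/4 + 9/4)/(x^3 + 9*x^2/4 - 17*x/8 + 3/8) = 2*(2*x - 3)/(4*x - 1)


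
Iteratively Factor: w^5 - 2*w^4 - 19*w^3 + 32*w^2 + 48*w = (w)*(w^4 - 2*w^3 - 19*w^2 + 32*w + 48) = w*(w + 4)*(w^3 - 6*w^2 + 5*w + 12) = w*(w - 4)*(w + 4)*(w^2 - 2*w - 3) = w*(w - 4)*(w + 1)*(w + 4)*(w - 3)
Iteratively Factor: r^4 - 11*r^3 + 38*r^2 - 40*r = (r - 4)*(r^3 - 7*r^2 + 10*r) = r*(r - 4)*(r^2 - 7*r + 10) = r*(r - 4)*(r - 2)*(r - 5)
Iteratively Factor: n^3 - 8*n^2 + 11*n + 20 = (n - 4)*(n^2 - 4*n - 5) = (n - 5)*(n - 4)*(n + 1)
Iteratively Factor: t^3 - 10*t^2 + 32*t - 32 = (t - 4)*(t^2 - 6*t + 8) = (t - 4)^2*(t - 2)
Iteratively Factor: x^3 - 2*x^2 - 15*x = (x)*(x^2 - 2*x - 15) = x*(x + 3)*(x - 5)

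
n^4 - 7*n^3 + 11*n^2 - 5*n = n*(n - 5)*(n - 1)^2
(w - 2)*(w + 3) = w^2 + w - 6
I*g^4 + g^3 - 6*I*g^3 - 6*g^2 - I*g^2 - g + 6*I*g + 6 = (g - 6)*(g + 1)*(g - I)*(I*g - I)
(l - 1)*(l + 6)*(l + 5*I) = l^3 + 5*l^2 + 5*I*l^2 - 6*l + 25*I*l - 30*I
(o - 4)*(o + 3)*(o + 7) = o^3 + 6*o^2 - 19*o - 84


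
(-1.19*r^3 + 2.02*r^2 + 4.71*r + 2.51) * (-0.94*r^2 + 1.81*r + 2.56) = 1.1186*r^5 - 4.0527*r^4 - 3.8176*r^3 + 11.3369*r^2 + 16.6007*r + 6.4256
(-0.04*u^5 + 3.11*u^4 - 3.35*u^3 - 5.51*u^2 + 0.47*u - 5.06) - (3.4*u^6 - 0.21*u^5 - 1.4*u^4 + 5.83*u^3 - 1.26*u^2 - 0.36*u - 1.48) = -3.4*u^6 + 0.17*u^5 + 4.51*u^4 - 9.18*u^3 - 4.25*u^2 + 0.83*u - 3.58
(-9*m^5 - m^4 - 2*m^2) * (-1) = 9*m^5 + m^4 + 2*m^2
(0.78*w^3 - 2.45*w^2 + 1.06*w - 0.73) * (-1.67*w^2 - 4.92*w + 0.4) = -1.3026*w^5 + 0.2539*w^4 + 10.5958*w^3 - 4.9761*w^2 + 4.0156*w - 0.292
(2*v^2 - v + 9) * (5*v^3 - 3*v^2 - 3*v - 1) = 10*v^5 - 11*v^4 + 42*v^3 - 26*v^2 - 26*v - 9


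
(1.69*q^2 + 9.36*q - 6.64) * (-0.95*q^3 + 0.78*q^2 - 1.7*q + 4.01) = -1.6055*q^5 - 7.5738*q^4 + 10.7358*q^3 - 14.3143*q^2 + 48.8216*q - 26.6264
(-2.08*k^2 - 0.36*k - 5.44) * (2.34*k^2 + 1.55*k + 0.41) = -4.8672*k^4 - 4.0664*k^3 - 14.1404*k^2 - 8.5796*k - 2.2304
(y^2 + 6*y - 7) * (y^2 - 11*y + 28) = y^4 - 5*y^3 - 45*y^2 + 245*y - 196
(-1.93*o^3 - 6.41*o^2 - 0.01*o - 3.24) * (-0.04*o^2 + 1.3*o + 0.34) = 0.0772*o^5 - 2.2526*o^4 - 8.9888*o^3 - 2.0628*o^2 - 4.2154*o - 1.1016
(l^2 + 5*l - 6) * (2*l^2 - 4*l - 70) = 2*l^4 + 6*l^3 - 102*l^2 - 326*l + 420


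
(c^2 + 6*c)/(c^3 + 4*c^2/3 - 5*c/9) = 9*(c + 6)/(9*c^2 + 12*c - 5)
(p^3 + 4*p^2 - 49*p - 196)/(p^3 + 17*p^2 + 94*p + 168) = (p - 7)/(p + 6)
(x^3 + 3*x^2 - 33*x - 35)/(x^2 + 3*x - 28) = (x^2 - 4*x - 5)/(x - 4)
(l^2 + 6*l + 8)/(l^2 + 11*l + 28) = (l + 2)/(l + 7)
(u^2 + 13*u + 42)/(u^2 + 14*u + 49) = (u + 6)/(u + 7)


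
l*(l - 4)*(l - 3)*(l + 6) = l^4 - l^3 - 30*l^2 + 72*l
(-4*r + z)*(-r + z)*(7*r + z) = 28*r^3 - 31*r^2*z + 2*r*z^2 + z^3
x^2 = x^2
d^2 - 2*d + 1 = (d - 1)^2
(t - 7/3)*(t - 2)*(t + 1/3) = t^3 - 4*t^2 + 29*t/9 + 14/9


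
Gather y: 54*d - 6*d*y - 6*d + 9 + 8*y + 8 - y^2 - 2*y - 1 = 48*d - y^2 + y*(6 - 6*d) + 16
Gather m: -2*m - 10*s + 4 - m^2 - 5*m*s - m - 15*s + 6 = -m^2 + m*(-5*s - 3) - 25*s + 10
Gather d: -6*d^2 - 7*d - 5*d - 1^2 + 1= -6*d^2 - 12*d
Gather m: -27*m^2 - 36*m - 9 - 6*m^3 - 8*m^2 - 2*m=-6*m^3 - 35*m^2 - 38*m - 9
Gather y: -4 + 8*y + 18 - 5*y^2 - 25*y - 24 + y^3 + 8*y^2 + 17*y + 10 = y^3 + 3*y^2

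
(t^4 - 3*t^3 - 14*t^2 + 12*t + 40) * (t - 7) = t^5 - 10*t^4 + 7*t^3 + 110*t^2 - 44*t - 280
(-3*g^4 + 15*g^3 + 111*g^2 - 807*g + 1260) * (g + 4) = -3*g^5 + 3*g^4 + 171*g^3 - 363*g^2 - 1968*g + 5040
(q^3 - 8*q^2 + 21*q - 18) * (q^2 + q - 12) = q^5 - 7*q^4 + q^3 + 99*q^2 - 270*q + 216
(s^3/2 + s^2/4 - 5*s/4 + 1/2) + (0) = s^3/2 + s^2/4 - 5*s/4 + 1/2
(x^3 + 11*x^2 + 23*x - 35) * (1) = x^3 + 11*x^2 + 23*x - 35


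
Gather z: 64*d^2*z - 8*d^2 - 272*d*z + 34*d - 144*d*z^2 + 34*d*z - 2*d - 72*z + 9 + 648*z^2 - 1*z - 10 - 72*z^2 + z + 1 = -8*d^2 + 32*d + z^2*(576 - 144*d) + z*(64*d^2 - 238*d - 72)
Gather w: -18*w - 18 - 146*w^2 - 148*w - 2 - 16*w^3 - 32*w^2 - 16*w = -16*w^3 - 178*w^2 - 182*w - 20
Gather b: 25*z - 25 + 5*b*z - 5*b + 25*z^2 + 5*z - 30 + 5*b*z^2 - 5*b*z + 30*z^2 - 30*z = b*(5*z^2 - 5) + 55*z^2 - 55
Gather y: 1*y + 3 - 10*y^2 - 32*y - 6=-10*y^2 - 31*y - 3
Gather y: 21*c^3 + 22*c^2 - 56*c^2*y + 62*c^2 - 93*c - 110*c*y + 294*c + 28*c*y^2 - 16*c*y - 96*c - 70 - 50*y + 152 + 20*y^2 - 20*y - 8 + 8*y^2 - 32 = 21*c^3 + 84*c^2 + 105*c + y^2*(28*c + 28) + y*(-56*c^2 - 126*c - 70) + 42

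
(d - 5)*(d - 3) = d^2 - 8*d + 15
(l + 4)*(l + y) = l^2 + l*y + 4*l + 4*y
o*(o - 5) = o^2 - 5*o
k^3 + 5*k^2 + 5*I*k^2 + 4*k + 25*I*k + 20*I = (k + 1)*(k + 4)*(k + 5*I)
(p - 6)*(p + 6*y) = p^2 + 6*p*y - 6*p - 36*y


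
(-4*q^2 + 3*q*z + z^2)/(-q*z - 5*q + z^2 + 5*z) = (4*q + z)/(z + 5)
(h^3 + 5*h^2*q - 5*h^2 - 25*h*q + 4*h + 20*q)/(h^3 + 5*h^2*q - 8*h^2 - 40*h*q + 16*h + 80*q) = (h - 1)/(h - 4)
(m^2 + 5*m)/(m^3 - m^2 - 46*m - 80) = m/(m^2 - 6*m - 16)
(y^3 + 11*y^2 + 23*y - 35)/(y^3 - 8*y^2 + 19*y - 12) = (y^2 + 12*y + 35)/(y^2 - 7*y + 12)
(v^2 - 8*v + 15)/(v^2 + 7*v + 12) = (v^2 - 8*v + 15)/(v^2 + 7*v + 12)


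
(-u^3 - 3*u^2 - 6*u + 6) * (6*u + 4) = -6*u^4 - 22*u^3 - 48*u^2 + 12*u + 24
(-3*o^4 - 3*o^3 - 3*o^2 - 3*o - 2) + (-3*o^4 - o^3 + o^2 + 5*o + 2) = -6*o^4 - 4*o^3 - 2*o^2 + 2*o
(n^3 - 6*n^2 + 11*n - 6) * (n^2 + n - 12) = n^5 - 5*n^4 - 7*n^3 + 77*n^2 - 138*n + 72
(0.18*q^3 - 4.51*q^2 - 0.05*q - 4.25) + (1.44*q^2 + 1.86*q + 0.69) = 0.18*q^3 - 3.07*q^2 + 1.81*q - 3.56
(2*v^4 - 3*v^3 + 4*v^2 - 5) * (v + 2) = 2*v^5 + v^4 - 2*v^3 + 8*v^2 - 5*v - 10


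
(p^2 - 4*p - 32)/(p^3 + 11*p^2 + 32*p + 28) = (p^2 - 4*p - 32)/(p^3 + 11*p^2 + 32*p + 28)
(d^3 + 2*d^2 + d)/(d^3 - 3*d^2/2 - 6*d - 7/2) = 2*d/(2*d - 7)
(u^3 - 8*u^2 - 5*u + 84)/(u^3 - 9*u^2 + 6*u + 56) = (u + 3)/(u + 2)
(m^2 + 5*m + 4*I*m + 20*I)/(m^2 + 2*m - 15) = (m + 4*I)/(m - 3)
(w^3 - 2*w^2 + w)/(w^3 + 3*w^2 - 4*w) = (w - 1)/(w + 4)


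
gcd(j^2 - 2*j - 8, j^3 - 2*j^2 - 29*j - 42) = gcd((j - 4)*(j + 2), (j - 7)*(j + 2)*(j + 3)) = j + 2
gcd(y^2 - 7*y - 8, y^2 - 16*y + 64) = y - 8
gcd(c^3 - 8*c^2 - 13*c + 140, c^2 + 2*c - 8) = c + 4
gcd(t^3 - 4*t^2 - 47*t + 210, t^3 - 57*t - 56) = t + 7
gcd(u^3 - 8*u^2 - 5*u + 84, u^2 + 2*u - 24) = u - 4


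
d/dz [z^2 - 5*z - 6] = 2*z - 5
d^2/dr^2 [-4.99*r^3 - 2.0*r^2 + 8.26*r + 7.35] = -29.94*r - 4.0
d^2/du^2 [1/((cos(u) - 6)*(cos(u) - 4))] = (-4*sin(u)^4 + 6*sin(u)^2 - 555*cos(u)/2 + 15*cos(3*u)/2 + 150)/((cos(u) - 6)^3*(cos(u) - 4)^3)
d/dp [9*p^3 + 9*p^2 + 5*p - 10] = 27*p^2 + 18*p + 5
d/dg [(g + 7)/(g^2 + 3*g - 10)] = (g^2 + 3*g - (g + 7)*(2*g + 3) - 10)/(g^2 + 3*g - 10)^2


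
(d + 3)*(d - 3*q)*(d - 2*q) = d^3 - 5*d^2*q + 3*d^2 + 6*d*q^2 - 15*d*q + 18*q^2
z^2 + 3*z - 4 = (z - 1)*(z + 4)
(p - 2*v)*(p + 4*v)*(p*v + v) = p^3*v + 2*p^2*v^2 + p^2*v - 8*p*v^3 + 2*p*v^2 - 8*v^3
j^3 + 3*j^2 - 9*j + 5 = (j - 1)^2*(j + 5)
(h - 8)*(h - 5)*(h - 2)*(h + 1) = h^4 - 14*h^3 + 51*h^2 - 14*h - 80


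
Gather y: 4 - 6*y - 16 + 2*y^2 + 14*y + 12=2*y^2 + 8*y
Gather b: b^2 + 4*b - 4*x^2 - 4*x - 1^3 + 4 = b^2 + 4*b - 4*x^2 - 4*x + 3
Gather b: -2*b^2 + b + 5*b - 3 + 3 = -2*b^2 + 6*b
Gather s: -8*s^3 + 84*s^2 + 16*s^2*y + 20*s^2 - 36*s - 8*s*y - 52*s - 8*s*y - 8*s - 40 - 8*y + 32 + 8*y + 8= -8*s^3 + s^2*(16*y + 104) + s*(-16*y - 96)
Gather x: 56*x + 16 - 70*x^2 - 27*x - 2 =-70*x^2 + 29*x + 14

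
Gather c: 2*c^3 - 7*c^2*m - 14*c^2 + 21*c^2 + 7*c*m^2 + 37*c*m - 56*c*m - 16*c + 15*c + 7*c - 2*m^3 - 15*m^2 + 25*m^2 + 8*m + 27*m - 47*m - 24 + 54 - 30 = 2*c^3 + c^2*(7 - 7*m) + c*(7*m^2 - 19*m + 6) - 2*m^3 + 10*m^2 - 12*m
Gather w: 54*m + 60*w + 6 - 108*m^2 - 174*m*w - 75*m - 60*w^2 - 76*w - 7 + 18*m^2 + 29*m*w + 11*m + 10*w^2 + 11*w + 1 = -90*m^2 - 10*m - 50*w^2 + w*(-145*m - 5)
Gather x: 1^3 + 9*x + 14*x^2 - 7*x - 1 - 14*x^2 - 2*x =0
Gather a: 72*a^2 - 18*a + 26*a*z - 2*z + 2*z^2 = 72*a^2 + a*(26*z - 18) + 2*z^2 - 2*z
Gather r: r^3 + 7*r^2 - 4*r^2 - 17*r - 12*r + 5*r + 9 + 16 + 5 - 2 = r^3 + 3*r^2 - 24*r + 28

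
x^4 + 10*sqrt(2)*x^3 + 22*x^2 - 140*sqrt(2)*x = x*(x - 2*sqrt(2))*(x + 5*sqrt(2))*(x + 7*sqrt(2))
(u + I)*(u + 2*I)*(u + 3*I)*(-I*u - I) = -I*u^4 + 6*u^3 - I*u^3 + 6*u^2 + 11*I*u^2 - 6*u + 11*I*u - 6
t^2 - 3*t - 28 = (t - 7)*(t + 4)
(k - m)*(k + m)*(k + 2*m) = k^3 + 2*k^2*m - k*m^2 - 2*m^3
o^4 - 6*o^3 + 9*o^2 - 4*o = o*(o - 4)*(o - 1)^2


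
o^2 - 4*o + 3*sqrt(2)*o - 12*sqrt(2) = (o - 4)*(o + 3*sqrt(2))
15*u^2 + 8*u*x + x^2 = (3*u + x)*(5*u + x)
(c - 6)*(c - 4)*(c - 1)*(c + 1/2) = c^4 - 21*c^3/2 + 57*c^2/2 - 7*c - 12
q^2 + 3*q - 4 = (q - 1)*(q + 4)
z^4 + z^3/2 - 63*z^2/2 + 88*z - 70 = (z - 5/2)*(z - 2)^2*(z + 7)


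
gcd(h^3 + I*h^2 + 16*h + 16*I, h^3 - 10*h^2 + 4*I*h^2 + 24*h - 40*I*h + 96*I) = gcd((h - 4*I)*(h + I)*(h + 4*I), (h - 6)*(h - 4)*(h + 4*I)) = h + 4*I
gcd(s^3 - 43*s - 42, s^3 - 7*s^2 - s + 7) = s^2 - 6*s - 7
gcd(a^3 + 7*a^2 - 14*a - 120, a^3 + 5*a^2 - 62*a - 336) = a + 6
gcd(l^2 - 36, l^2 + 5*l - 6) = l + 6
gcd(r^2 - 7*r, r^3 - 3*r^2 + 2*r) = r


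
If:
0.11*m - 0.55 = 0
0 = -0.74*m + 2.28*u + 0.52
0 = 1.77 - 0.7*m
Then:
No Solution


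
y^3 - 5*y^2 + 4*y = y*(y - 4)*(y - 1)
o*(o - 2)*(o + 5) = o^3 + 3*o^2 - 10*o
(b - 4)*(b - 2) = b^2 - 6*b + 8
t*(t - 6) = t^2 - 6*t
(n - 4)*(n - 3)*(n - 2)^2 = n^4 - 11*n^3 + 44*n^2 - 76*n + 48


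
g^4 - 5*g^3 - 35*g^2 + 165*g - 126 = (g - 7)*(g - 3)*(g - 1)*(g + 6)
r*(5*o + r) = 5*o*r + r^2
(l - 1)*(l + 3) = l^2 + 2*l - 3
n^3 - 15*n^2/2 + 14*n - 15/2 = (n - 5)*(n - 3/2)*(n - 1)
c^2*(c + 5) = c^3 + 5*c^2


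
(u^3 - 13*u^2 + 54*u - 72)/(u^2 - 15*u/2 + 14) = 2*(u^2 - 9*u + 18)/(2*u - 7)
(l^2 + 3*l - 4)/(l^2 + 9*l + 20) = (l - 1)/(l + 5)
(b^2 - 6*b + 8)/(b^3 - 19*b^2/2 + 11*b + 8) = 2*(b - 4)/(2*b^2 - 15*b - 8)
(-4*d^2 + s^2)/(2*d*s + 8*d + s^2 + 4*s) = (-2*d + s)/(s + 4)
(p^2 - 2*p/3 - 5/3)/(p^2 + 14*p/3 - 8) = (3*p^2 - 2*p - 5)/(3*p^2 + 14*p - 24)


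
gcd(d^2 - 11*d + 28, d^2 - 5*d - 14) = d - 7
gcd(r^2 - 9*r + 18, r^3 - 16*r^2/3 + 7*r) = r - 3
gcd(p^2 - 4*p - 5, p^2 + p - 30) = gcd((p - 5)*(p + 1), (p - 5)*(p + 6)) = p - 5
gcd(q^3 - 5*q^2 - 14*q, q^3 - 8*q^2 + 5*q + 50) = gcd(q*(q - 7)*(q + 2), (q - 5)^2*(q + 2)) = q + 2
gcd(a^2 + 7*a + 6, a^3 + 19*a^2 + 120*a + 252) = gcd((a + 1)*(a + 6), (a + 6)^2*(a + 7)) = a + 6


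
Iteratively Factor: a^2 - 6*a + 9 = (a - 3)*(a - 3)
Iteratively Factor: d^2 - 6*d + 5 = (d - 5)*(d - 1)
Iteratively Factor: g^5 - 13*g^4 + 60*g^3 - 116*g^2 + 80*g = (g - 4)*(g^4 - 9*g^3 + 24*g^2 - 20*g) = (g - 4)*(g - 2)*(g^3 - 7*g^2 + 10*g) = g*(g - 4)*(g - 2)*(g^2 - 7*g + 10) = g*(g - 5)*(g - 4)*(g - 2)*(g - 2)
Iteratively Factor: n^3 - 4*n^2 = (n - 4)*(n^2) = n*(n - 4)*(n)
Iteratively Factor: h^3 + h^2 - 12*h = (h - 3)*(h^2 + 4*h) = h*(h - 3)*(h + 4)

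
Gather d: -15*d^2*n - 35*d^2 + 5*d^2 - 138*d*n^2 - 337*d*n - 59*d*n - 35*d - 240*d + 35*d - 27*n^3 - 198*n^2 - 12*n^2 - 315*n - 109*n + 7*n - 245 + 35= d^2*(-15*n - 30) + d*(-138*n^2 - 396*n - 240) - 27*n^3 - 210*n^2 - 417*n - 210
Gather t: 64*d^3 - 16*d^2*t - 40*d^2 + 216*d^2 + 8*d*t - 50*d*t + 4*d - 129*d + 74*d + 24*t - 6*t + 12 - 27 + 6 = 64*d^3 + 176*d^2 - 51*d + t*(-16*d^2 - 42*d + 18) - 9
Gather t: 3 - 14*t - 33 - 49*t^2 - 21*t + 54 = -49*t^2 - 35*t + 24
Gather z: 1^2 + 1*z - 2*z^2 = -2*z^2 + z + 1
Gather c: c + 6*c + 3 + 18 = 7*c + 21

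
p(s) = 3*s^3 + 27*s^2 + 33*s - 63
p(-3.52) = 24.54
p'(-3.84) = -41.65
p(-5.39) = 73.76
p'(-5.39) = 3.41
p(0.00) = -63.00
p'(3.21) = 299.08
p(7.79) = 3250.73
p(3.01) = 362.77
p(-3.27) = 12.90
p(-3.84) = 38.54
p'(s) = 9*s^2 + 54*s + 33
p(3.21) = 420.37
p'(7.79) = 999.82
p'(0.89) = 88.19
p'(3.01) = 277.08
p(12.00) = 9405.00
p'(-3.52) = -45.57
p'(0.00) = 33.00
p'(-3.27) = -47.34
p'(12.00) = 1977.00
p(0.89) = -10.13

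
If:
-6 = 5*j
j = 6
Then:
No Solution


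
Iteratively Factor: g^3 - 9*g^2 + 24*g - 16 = (g - 4)*(g^2 - 5*g + 4) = (g - 4)*(g - 1)*(g - 4)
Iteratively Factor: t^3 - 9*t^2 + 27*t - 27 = (t - 3)*(t^2 - 6*t + 9) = (t - 3)^2*(t - 3)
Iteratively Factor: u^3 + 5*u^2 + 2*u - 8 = (u + 2)*(u^2 + 3*u - 4) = (u + 2)*(u + 4)*(u - 1)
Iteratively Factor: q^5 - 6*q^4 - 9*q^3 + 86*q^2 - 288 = (q + 2)*(q^4 - 8*q^3 + 7*q^2 + 72*q - 144) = (q - 3)*(q + 2)*(q^3 - 5*q^2 - 8*q + 48) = (q - 3)*(q + 2)*(q + 3)*(q^2 - 8*q + 16) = (q - 4)*(q - 3)*(q + 2)*(q + 3)*(q - 4)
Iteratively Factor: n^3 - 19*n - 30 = (n + 3)*(n^2 - 3*n - 10) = (n - 5)*(n + 3)*(n + 2)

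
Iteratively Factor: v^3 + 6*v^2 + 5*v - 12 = (v - 1)*(v^2 + 7*v + 12) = (v - 1)*(v + 3)*(v + 4)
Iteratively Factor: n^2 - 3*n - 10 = (n + 2)*(n - 5)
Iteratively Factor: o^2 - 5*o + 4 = (o - 4)*(o - 1)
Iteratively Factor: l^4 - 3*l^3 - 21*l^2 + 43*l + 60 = (l - 3)*(l^3 - 21*l - 20) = (l - 3)*(l + 4)*(l^2 - 4*l - 5) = (l - 3)*(l + 1)*(l + 4)*(l - 5)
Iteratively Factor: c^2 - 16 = (c - 4)*(c + 4)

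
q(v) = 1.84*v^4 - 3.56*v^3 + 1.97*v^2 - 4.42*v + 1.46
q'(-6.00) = -2002.30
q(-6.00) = 3252.50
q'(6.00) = 1224.50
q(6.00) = 1661.54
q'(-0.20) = -5.69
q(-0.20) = 2.45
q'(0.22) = -3.99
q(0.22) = 0.55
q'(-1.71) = -79.19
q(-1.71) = 48.31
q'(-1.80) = -89.04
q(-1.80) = 55.88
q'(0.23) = -3.99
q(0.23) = 0.51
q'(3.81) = 262.61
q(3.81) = 204.05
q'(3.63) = 221.20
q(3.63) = 160.57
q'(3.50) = 194.10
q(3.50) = 133.60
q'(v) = 7.36*v^3 - 10.68*v^2 + 3.94*v - 4.42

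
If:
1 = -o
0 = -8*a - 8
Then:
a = -1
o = -1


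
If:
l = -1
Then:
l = -1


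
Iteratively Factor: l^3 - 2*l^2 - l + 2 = (l - 1)*(l^2 - l - 2) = (l - 1)*(l + 1)*(l - 2)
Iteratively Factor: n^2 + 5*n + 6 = (n + 2)*(n + 3)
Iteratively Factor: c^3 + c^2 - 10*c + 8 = (c - 2)*(c^2 + 3*c - 4) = (c - 2)*(c + 4)*(c - 1)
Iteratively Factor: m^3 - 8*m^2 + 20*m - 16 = (m - 4)*(m^2 - 4*m + 4) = (m - 4)*(m - 2)*(m - 2)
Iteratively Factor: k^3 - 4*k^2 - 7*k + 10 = (k + 2)*(k^2 - 6*k + 5) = (k - 5)*(k + 2)*(k - 1)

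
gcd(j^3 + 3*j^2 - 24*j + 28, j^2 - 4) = j - 2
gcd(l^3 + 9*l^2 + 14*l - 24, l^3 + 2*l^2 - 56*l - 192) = l^2 + 10*l + 24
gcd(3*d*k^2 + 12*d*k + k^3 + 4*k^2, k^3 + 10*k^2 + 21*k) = k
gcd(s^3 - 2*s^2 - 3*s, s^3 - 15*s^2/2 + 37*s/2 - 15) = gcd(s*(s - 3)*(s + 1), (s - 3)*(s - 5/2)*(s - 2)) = s - 3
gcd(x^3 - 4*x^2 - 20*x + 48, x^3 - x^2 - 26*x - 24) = x^2 - 2*x - 24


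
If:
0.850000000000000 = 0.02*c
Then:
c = 42.50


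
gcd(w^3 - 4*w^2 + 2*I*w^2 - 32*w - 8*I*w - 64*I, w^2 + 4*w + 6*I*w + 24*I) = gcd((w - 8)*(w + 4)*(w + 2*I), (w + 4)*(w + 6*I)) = w + 4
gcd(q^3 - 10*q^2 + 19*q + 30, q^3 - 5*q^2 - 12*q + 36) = q - 6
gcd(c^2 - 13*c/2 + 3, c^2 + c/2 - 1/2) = c - 1/2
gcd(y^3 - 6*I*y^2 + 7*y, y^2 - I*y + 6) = 1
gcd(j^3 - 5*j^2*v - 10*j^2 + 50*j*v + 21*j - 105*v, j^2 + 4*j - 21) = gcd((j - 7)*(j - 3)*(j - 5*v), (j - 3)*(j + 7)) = j - 3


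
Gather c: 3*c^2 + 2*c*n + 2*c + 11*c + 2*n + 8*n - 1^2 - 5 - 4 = 3*c^2 + c*(2*n + 13) + 10*n - 10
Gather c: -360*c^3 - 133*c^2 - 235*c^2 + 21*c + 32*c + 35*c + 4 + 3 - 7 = -360*c^3 - 368*c^2 + 88*c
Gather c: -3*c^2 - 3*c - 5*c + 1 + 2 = -3*c^2 - 8*c + 3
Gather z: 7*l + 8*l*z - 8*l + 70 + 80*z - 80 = -l + z*(8*l + 80) - 10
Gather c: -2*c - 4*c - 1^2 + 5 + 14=18 - 6*c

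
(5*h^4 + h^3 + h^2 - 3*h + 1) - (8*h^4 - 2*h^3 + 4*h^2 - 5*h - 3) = -3*h^4 + 3*h^3 - 3*h^2 + 2*h + 4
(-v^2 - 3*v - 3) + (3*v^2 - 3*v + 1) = 2*v^2 - 6*v - 2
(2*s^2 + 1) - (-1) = 2*s^2 + 2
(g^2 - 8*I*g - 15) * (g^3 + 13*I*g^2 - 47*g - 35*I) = g^5 + 5*I*g^4 + 42*g^3 + 146*I*g^2 + 425*g + 525*I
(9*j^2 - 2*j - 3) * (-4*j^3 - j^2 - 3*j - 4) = -36*j^5 - j^4 - 13*j^3 - 27*j^2 + 17*j + 12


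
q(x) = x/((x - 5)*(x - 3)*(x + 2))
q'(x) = -x/((x - 5)*(x - 3)*(x + 2)^2) - x/((x - 5)*(x - 3)^2*(x + 2)) - x/((x - 5)^2*(x - 3)*(x + 2)) + 1/((x - 5)*(x - 3)*(x + 2))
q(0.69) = 0.03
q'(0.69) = 0.04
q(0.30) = 0.01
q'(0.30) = 0.04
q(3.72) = -0.71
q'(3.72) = 0.36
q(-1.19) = -0.06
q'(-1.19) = 0.09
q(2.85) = 1.82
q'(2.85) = 13.26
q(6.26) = 0.18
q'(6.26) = -0.20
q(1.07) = 0.05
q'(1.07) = 0.06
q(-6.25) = 0.01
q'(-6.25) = 0.00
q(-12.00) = 0.00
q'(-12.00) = 0.00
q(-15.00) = 0.00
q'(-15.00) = 0.00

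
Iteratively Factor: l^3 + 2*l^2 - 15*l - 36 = (l + 3)*(l^2 - l - 12) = (l + 3)^2*(l - 4)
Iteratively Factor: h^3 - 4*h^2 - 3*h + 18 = (h - 3)*(h^2 - h - 6) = (h - 3)^2*(h + 2)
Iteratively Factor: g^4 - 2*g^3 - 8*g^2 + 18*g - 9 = (g + 3)*(g^3 - 5*g^2 + 7*g - 3) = (g - 1)*(g + 3)*(g^2 - 4*g + 3) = (g - 3)*(g - 1)*(g + 3)*(g - 1)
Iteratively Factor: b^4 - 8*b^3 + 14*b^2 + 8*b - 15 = (b - 3)*(b^3 - 5*b^2 - b + 5) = (b - 5)*(b - 3)*(b^2 - 1) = (b - 5)*(b - 3)*(b - 1)*(b + 1)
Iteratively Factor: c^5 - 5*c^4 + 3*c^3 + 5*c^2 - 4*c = (c - 1)*(c^4 - 4*c^3 - c^2 + 4*c) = (c - 1)*(c + 1)*(c^3 - 5*c^2 + 4*c) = c*(c - 1)*(c + 1)*(c^2 - 5*c + 4) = c*(c - 1)^2*(c + 1)*(c - 4)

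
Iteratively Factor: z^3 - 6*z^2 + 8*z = (z - 2)*(z^2 - 4*z) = z*(z - 2)*(z - 4)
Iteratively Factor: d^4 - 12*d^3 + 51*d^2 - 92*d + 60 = (d - 5)*(d^3 - 7*d^2 + 16*d - 12) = (d - 5)*(d - 3)*(d^2 - 4*d + 4) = (d - 5)*(d - 3)*(d - 2)*(d - 2)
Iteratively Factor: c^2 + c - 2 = (c - 1)*(c + 2)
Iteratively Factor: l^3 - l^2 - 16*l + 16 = (l - 1)*(l^2 - 16) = (l - 1)*(l + 4)*(l - 4)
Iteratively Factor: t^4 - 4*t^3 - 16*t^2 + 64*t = (t)*(t^3 - 4*t^2 - 16*t + 64) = t*(t - 4)*(t^2 - 16) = t*(t - 4)^2*(t + 4)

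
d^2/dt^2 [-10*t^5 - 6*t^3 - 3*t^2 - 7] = -200*t^3 - 36*t - 6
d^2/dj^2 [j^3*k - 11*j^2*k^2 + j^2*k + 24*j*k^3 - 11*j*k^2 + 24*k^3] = 2*k*(3*j - 11*k + 1)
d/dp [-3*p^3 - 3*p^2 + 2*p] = -9*p^2 - 6*p + 2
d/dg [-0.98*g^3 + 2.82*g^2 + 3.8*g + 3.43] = -2.94*g^2 + 5.64*g + 3.8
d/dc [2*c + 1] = 2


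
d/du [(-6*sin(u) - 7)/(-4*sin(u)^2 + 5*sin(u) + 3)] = (-24*sin(u)^2 - 56*sin(u) + 17)*cos(u)/(4*sin(u)^2 - 5*sin(u) - 3)^2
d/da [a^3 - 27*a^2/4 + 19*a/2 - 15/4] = 3*a^2 - 27*a/2 + 19/2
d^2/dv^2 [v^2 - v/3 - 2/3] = 2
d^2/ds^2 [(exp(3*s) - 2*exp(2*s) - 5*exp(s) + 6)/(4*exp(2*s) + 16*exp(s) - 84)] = (exp(3*s) + 21*exp(2*s) + 187*exp(s) + 63)*exp(s)/(4*(exp(3*s) + 21*exp(2*s) + 147*exp(s) + 343))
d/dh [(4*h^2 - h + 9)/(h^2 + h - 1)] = (5*h^2 - 26*h - 8)/(h^4 + 2*h^3 - h^2 - 2*h + 1)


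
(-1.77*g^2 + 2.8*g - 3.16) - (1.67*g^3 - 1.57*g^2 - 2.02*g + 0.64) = -1.67*g^3 - 0.2*g^2 + 4.82*g - 3.8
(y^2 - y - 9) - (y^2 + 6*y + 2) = -7*y - 11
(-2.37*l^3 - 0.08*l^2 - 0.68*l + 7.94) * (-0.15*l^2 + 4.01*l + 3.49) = 0.3555*l^5 - 9.4917*l^4 - 8.4901*l^3 - 4.197*l^2 + 29.4662*l + 27.7106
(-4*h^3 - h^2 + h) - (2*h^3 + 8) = -6*h^3 - h^2 + h - 8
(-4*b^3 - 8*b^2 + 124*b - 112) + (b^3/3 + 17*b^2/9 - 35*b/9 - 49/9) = -11*b^3/3 - 55*b^2/9 + 1081*b/9 - 1057/9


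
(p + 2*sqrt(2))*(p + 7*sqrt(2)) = p^2 + 9*sqrt(2)*p + 28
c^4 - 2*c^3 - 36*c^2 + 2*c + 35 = (c - 7)*(c - 1)*(c + 1)*(c + 5)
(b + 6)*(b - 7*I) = b^2 + 6*b - 7*I*b - 42*I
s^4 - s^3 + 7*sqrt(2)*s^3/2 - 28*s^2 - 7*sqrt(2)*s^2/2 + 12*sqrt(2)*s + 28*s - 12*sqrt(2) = (s - 1)*(s - 2*sqrt(2))*(s - sqrt(2)/2)*(s + 6*sqrt(2))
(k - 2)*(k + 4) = k^2 + 2*k - 8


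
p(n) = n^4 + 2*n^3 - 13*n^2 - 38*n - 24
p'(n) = 4*n^3 + 6*n^2 - 26*n - 38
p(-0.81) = -2.38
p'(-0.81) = -15.13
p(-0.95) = -0.53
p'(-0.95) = -11.31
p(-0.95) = -0.53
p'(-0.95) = -11.31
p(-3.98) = 46.14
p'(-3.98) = -91.66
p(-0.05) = -22.13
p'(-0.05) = -36.69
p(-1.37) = 2.04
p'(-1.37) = -1.40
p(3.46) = -84.95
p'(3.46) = 109.56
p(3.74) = -47.68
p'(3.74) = 157.94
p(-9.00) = 4368.00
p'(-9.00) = -2234.00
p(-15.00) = 41496.00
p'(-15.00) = -11798.00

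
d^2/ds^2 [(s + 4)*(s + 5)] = 2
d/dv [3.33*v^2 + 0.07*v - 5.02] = 6.66*v + 0.07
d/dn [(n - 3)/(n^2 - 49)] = (n^2 - 2*n*(n - 3) - 49)/(n^2 - 49)^2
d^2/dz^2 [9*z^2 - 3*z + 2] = 18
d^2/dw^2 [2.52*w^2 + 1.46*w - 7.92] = 5.04000000000000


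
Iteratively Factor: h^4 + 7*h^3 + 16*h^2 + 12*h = (h + 2)*(h^3 + 5*h^2 + 6*h) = (h + 2)^2*(h^2 + 3*h) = h*(h + 2)^2*(h + 3)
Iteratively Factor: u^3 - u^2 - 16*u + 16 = (u - 1)*(u^2 - 16) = (u - 1)*(u + 4)*(u - 4)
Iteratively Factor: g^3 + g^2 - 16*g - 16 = (g + 4)*(g^2 - 3*g - 4) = (g + 1)*(g + 4)*(g - 4)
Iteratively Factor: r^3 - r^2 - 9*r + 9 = (r - 1)*(r^2 - 9) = (r - 1)*(r + 3)*(r - 3)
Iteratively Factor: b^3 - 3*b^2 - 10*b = (b + 2)*(b^2 - 5*b) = b*(b + 2)*(b - 5)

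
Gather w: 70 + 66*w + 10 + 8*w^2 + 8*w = 8*w^2 + 74*w + 80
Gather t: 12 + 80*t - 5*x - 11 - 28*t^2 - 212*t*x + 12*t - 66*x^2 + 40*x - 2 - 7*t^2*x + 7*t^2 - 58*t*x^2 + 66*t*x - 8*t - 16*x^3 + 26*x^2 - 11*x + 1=t^2*(-7*x - 21) + t*(-58*x^2 - 146*x + 84) - 16*x^3 - 40*x^2 + 24*x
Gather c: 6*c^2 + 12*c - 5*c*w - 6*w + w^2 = 6*c^2 + c*(12 - 5*w) + w^2 - 6*w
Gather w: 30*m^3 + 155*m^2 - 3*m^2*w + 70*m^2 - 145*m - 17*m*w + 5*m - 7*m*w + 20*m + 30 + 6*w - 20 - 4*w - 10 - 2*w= 30*m^3 + 225*m^2 - 120*m + w*(-3*m^2 - 24*m)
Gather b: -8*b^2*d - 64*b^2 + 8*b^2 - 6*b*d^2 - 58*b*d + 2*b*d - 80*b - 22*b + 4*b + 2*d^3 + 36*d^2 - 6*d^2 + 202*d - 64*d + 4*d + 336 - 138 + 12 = b^2*(-8*d - 56) + b*(-6*d^2 - 56*d - 98) + 2*d^3 + 30*d^2 + 142*d + 210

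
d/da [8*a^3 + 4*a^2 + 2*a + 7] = 24*a^2 + 8*a + 2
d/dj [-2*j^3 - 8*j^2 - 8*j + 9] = -6*j^2 - 16*j - 8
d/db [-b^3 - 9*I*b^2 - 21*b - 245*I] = -3*b^2 - 18*I*b - 21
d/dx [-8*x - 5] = -8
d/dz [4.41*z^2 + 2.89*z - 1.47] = 8.82*z + 2.89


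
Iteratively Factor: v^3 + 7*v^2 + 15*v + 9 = (v + 3)*(v^2 + 4*v + 3) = (v + 1)*(v + 3)*(v + 3)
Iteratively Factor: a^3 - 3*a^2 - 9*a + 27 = (a + 3)*(a^2 - 6*a + 9) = (a - 3)*(a + 3)*(a - 3)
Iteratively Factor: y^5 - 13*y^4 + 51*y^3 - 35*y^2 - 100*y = (y - 4)*(y^4 - 9*y^3 + 15*y^2 + 25*y) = (y - 4)*(y + 1)*(y^3 - 10*y^2 + 25*y) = (y - 5)*(y - 4)*(y + 1)*(y^2 - 5*y) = (y - 5)^2*(y - 4)*(y + 1)*(y)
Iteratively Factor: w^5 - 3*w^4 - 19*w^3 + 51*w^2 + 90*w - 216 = (w + 3)*(w^4 - 6*w^3 - w^2 + 54*w - 72) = (w - 3)*(w + 3)*(w^3 - 3*w^2 - 10*w + 24) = (w - 3)*(w + 3)^2*(w^2 - 6*w + 8) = (w - 3)*(w - 2)*(w + 3)^2*(w - 4)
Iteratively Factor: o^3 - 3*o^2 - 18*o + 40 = (o - 2)*(o^2 - o - 20) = (o - 5)*(o - 2)*(o + 4)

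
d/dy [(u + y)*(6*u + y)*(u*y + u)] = u*(6*u^2 + 14*u*y + 7*u + 3*y^2 + 2*y)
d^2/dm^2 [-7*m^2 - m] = -14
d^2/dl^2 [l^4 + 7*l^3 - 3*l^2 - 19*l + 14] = 12*l^2 + 42*l - 6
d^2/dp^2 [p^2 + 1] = 2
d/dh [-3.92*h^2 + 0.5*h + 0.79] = 0.5 - 7.84*h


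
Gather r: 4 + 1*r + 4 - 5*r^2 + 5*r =-5*r^2 + 6*r + 8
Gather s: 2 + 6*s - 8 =6*s - 6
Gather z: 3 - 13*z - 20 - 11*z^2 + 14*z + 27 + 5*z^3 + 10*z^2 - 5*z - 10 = 5*z^3 - z^2 - 4*z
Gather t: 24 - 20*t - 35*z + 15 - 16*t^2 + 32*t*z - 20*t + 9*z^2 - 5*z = -16*t^2 + t*(32*z - 40) + 9*z^2 - 40*z + 39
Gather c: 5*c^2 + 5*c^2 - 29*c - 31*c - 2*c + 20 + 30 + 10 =10*c^2 - 62*c + 60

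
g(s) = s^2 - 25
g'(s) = 2*s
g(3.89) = -9.87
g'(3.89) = 7.78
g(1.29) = -23.34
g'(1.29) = 2.58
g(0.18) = -24.97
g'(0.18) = 0.36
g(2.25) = -19.94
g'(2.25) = 4.50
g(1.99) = -21.04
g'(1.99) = 3.98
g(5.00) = 0.00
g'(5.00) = 10.00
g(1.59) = -22.47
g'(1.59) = 3.18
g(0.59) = -24.65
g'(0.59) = 1.18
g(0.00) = -25.00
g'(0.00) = 0.00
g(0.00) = -25.00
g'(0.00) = 0.00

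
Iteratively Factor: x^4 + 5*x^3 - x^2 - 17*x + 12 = (x + 3)*(x^3 + 2*x^2 - 7*x + 4) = (x + 3)*(x + 4)*(x^2 - 2*x + 1) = (x - 1)*(x + 3)*(x + 4)*(x - 1)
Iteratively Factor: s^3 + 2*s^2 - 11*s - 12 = (s - 3)*(s^2 + 5*s + 4) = (s - 3)*(s + 1)*(s + 4)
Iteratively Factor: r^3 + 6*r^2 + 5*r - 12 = (r + 4)*(r^2 + 2*r - 3) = (r + 3)*(r + 4)*(r - 1)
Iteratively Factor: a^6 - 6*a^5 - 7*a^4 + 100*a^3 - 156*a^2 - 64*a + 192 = (a - 2)*(a^5 - 4*a^4 - 15*a^3 + 70*a^2 - 16*a - 96) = (a - 2)^2*(a^4 - 2*a^3 - 19*a^2 + 32*a + 48) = (a - 2)^2*(a + 4)*(a^3 - 6*a^2 + 5*a + 12) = (a - 4)*(a - 2)^2*(a + 4)*(a^2 - 2*a - 3) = (a - 4)*(a - 3)*(a - 2)^2*(a + 4)*(a + 1)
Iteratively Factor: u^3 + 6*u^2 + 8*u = (u)*(u^2 + 6*u + 8) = u*(u + 4)*(u + 2)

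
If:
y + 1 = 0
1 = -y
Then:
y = -1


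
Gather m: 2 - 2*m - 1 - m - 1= -3*m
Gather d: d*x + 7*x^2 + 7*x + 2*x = d*x + 7*x^2 + 9*x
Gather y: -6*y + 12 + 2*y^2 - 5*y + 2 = 2*y^2 - 11*y + 14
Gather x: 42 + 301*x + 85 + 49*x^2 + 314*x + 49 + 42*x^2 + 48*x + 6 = 91*x^2 + 663*x + 182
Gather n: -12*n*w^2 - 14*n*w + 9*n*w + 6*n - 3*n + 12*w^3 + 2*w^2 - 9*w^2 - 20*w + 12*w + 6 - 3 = n*(-12*w^2 - 5*w + 3) + 12*w^3 - 7*w^2 - 8*w + 3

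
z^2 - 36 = (z - 6)*(z + 6)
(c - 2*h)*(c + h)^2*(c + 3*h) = c^4 + 3*c^3*h - 3*c^2*h^2 - 11*c*h^3 - 6*h^4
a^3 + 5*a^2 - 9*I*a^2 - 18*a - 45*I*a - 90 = (a + 5)*(a - 6*I)*(a - 3*I)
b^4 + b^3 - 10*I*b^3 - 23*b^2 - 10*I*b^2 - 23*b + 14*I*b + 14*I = (b + 1)*(b - 7*I)*(b - 2*I)*(b - I)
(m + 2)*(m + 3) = m^2 + 5*m + 6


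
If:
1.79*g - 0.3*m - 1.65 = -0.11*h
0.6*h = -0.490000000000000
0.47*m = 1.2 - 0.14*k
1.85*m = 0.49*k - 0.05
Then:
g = 1.17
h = -0.82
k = 4.59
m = 1.19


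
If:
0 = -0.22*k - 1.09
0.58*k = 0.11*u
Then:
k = -4.95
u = -26.12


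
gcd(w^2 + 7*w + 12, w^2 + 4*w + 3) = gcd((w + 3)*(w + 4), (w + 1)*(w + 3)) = w + 3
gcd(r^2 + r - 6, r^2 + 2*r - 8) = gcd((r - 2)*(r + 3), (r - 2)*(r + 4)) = r - 2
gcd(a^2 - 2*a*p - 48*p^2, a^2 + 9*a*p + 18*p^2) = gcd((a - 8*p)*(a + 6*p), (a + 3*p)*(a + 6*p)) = a + 6*p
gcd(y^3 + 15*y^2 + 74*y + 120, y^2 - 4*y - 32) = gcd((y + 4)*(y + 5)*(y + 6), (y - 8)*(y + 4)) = y + 4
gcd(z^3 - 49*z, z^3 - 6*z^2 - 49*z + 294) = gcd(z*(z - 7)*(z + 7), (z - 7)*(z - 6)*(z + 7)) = z^2 - 49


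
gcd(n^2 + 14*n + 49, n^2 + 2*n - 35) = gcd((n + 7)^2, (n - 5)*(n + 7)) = n + 7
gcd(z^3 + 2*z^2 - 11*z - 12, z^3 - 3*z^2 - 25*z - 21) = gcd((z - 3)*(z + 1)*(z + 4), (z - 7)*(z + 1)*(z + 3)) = z + 1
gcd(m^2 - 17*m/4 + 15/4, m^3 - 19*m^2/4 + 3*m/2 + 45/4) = m - 3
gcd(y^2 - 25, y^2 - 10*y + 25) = y - 5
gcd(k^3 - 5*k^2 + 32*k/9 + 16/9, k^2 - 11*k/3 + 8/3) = 1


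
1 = 1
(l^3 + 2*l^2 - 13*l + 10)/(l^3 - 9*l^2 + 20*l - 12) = (l + 5)/(l - 6)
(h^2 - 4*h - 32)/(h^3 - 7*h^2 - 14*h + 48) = (h + 4)/(h^2 + h - 6)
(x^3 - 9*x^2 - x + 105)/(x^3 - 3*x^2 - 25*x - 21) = (x - 5)/(x + 1)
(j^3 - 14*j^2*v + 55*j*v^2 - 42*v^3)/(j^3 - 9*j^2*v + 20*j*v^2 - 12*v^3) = (-j + 7*v)/(-j + 2*v)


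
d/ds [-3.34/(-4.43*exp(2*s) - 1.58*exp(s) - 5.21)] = (-29.5924*exp(s) - 5.2772)*exp(s)/(4.43*exp(2*s) + 1.58*exp(s) + 5.21)^2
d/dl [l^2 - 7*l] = 2*l - 7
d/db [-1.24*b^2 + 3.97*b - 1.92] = 3.97 - 2.48*b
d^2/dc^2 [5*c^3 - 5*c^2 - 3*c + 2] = 30*c - 10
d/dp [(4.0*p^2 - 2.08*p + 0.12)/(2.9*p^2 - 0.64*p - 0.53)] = (3.472*p^2 - 4.936*p + 1.1792)/(8.41*p^4 - 3.712*p^3 - 2.6644*p^2 + 0.6784*p + 0.2809)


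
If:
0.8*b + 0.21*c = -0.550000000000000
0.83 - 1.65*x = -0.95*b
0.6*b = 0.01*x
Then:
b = 0.01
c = -2.65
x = 0.51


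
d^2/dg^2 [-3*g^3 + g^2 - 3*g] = 2 - 18*g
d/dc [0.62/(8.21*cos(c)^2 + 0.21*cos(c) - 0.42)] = (10.1804*cos(c) + 0.1302)*sin(c)/(8.21*cos(c)^2 + 0.21*cos(c) - 0.42)^2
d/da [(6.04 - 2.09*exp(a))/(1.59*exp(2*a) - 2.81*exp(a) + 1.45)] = (3.3231*exp(2*a) - 19.2072*exp(a) + 13.9419)*exp(a)/(2.5281*exp(4*a) - 8.9358*exp(3*a) + 12.5071*exp(2*a) - 8.149*exp(a) + 2.1025)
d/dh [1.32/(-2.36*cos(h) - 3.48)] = -3.1152*sin(h)/(2.36*cos(h) + 3.48)^2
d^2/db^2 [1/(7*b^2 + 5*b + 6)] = 2*(-49*b^2 - 35*b + (14*b + 5)^2 - 42)/(7*b^2 + 5*b + 6)^3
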